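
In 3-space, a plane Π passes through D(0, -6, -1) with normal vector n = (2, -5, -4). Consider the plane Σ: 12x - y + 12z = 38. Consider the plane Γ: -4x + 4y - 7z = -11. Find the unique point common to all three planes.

Π: n·r = n·D gives 2x - 5y - 4z = 34.
Solving the 3×3 linear system 2x - 5y - 4z = 34, 12x - y + 12z = 38, -4x + 4y - 7z = -11 (e.g. by elimination or Cramer's rule, determinant = -438) gives (6, -2, -3).

(6, -2, -3)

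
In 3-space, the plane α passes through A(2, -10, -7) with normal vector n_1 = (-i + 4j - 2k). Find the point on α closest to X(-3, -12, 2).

α: n_1·r = n_1·A gives -x + 4y - 2z = -28.
Foot = X − λn with λ = (n·X − d)/|n|² = (-49 − (-28))/21 = -1.
Foot = (-3, -12, 2) − (-1)·(-1, 4, -2) = (-4, -8, 0).

(-4, -8, 0)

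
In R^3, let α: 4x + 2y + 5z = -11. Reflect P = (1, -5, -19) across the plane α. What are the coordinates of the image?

λ = (n·P − d)/|n|² = (-101 − (-11))/45 = -2.
Reflection = P − 2λn = (1, -5, -19) − (-4)·(4, 2, 5) = (17, 3, 1).

(17, 3, 1)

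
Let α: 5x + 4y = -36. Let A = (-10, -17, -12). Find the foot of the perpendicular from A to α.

(0, -9, -12)

Foot = A − λn with λ = (n·A − d)/|n|² = (-118 − (-36))/41 = -2.
Foot = (-10, -17, -12) − (-2)·(5, 4, 0) = (0, -9, -12).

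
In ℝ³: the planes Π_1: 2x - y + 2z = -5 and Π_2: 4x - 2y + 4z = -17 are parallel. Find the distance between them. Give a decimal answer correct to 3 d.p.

1.167

Rescale Π_2 by 1/2: 2x - y + 2z = -17/2. Then distance = |-5 − (-17/2)| / √9 ≈ 1.167.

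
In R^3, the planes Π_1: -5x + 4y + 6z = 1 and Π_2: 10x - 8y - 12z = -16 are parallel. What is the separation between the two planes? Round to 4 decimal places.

Rescale Π_2 by 1/(-2): -5x + 4y + 6z = 8. Then distance = |1 − 8| / √77 ≈ 0.7977.

0.7977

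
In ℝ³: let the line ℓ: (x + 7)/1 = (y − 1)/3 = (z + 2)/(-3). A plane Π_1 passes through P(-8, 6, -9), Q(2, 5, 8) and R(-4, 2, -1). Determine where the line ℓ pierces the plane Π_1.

ℓ has direction (1, 3, -3) through (-7, 1, -2).
PQ = (10, -1, 17), PR = (4, -4, 8); a normal to Π_1 is PQ × PR = (60, -12, -36).
Using P: Π_1 has equation 60x - 12y - 36z = -228.
Substitute r = (-7, 1, -2) + t(1, 3, -3) into the plane: -360 + 132t = -228, so t = 1.
Intersection: (-7, 1, -2) + 1·(1, 3, -3) = (-6, 4, -5).

(-6, 4, -5)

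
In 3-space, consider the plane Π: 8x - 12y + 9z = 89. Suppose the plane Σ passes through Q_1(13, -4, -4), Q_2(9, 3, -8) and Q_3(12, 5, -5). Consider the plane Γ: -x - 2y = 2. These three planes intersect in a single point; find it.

Q_1Q_2 = (-4, 7, -4), Q_1Q_3 = (-1, 9, -1); a normal to Σ is Q_1Q_2 × Q_1Q_3 = (29, 0, -29).
Using Q_1: Σ has equation 29x - 29z = 493.
Solving the 3×3 linear system 8x - 12y + 9z = 89, 29x - 29z = 493, -x - 2y = 2 (e.g. by elimination or Cramer's rule, determinant = -1334) gives (10, -6, -7).

(10, -6, -7)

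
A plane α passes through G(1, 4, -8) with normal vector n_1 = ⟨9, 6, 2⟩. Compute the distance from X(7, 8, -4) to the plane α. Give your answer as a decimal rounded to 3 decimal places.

7.818

α: n_1·r = n_1·G gives 9x + 6y + 2z = 17.
n·X − d = (9)·(7) + (6)·(8) + (2)·(-4) − 17 = 86; |n| = √121.
Distance = |86| / √121 = 86/√121 ≈ 7.818.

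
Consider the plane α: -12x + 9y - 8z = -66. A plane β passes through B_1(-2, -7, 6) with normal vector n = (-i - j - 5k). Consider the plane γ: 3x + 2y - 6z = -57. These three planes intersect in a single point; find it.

β: n·r = n·B_1 gives -x - y - 5z = -21.
Solving the 3×3 linear system -12x + 9y - 8z = -66, -x - y - 5z = -21, 3x + 2y - 6z = -57 (e.g. by elimination or Cramer's rule, determinant = -389) gives (-3, -6, 6).

(-3, -6, 6)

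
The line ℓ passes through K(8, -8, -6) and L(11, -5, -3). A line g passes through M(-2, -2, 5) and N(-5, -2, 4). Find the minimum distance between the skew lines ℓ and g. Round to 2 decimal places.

8.29

A direction vector for ℓ is L − K = (3, 3, 3).
A direction vector for g is N − M = (-3, 0, -1).
Common perpendicular direction n = (3, 3, 3) × (-3, 0, -1) = (-3, -6, 9).
With w = (-2, -2, 5) − (8, -8, -6) = (-10, 6, 11), w · n = 93.
Distance = |w · n| / |n| = |93| / √126 ≈ 8.29.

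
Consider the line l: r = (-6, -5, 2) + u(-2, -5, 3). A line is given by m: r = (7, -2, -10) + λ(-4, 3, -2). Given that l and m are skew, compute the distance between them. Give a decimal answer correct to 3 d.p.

Common perpendicular direction n = (-2, -5, 3) × (-4, 3, -2) = (1, -16, -26).
With w = (7, -2, -10) − (-6, -5, 2) = (13, 3, -12), w · n = 277.
Distance = |w · n| / |n| = |277| / √933 ≈ 9.069.

9.069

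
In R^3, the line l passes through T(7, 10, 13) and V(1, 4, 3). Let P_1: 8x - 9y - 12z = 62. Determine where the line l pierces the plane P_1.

A direction vector for l is V − T = (-6, -6, -10).
Substitute r = (7, 10, 13) + t(-6, -6, -10) into the plane: -190 + 126t = 62, so t = 2.
Intersection: (7, 10, 13) + 2·(-6, -6, -10) = (-5, -2, -7).

(-5, -2, -7)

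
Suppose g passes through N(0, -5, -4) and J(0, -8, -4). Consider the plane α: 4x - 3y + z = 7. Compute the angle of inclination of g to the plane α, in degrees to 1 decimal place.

36.0

A direction vector for g is J − N = (0, -3, 0).
sin θ = |n·v| / (|n||v|) = |9| / (√26 · √9) = 0.58835.
θ ≈ 36.0°.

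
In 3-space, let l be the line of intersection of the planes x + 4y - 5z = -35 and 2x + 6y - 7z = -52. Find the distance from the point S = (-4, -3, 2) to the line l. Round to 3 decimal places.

Direction of l: (1, 4, -5) × (2, 6, -7) = (2, -3, -2).
A point on l: solving the two plane equations with x = -5 gives (-5, 0, 6).
Taking (-5, 0, 6) on l with direction v = (2, -3, -2): w = S − (-5, 0, 6) = (1, -3, -4), and w × v = (-6, -6, 3).
Distance = |w × v| / |v| = √81 / √17 ≈ 2.183.

2.183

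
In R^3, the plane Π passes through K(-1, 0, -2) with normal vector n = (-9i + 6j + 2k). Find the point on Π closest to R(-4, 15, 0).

(5, 9, -2)

Π: n·r = n·K gives -9x + 6y + 2z = 5.
Foot = R − λn with λ = (n·R − d)/|n|² = (126 − 5)/121 = 1.
Foot = (-4, 15, 0) − 1·(-9, 6, 2) = (5, 9, -2).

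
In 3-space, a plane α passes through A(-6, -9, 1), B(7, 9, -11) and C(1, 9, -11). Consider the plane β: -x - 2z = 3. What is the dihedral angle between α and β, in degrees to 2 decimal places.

41.91

AB = (13, 18, -12), AC = (7, 18, -12); a normal to α is AB × AC = (0, 72, 108).
Using A: α has equation 72y + 108z = -540.
cos θ = |n₁·n₂| / (|n₁||n₂|) = |-216| / (√16848 · √5).
θ = arccos(0.74421) ≈ 41.91°.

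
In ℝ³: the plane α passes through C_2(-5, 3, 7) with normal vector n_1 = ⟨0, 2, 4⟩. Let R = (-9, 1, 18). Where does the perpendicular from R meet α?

α: n_1·r = n_1·C_2 gives 2y + 4z = 34.
Foot = R − λn with λ = (n·R − d)/|n|² = (74 − 34)/20 = 2.
Foot = (-9, 1, 18) − 2·(0, 2, 4) = (-9, -3, 10).

(-9, -3, 10)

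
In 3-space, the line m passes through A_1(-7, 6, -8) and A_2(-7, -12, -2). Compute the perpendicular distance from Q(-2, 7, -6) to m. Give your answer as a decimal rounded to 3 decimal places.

A direction vector for m is A_2 − A_1 = (0, -18, 6).
Taking (-7, 6, -8) on m with direction v = (0, -18, 6): w = Q − (-7, 6, -8) = (5, 1, 2), and w × v = (42, -30, -90).
Distance = |w × v| / |v| = √10764 / √360 ≈ 5.468.

5.468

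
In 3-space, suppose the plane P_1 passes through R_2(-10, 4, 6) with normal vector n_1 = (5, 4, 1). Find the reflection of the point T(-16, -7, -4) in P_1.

P_1: n_1·r = n_1·R_2 gives 5x + 4y + z = -28.
λ = (n·T − d)/|n|² = (-112 − (-28))/42 = -2.
Reflection = T − 2λn = (-16, -7, -4) − (-4)·(5, 4, 1) = (4, 9, 0).

(4, 9, 0)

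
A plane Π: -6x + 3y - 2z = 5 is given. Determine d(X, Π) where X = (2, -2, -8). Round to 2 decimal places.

1.00

n·X − d = (-6)·(2) + (3)·(-2) + (-2)·(-8) − 5 = -7; |n| = √49.
Distance = |-7| / √49 = 7/√49 ≈ 1.00.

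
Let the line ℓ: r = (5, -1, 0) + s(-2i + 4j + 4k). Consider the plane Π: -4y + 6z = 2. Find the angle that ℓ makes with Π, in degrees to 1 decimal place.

sin θ = |n·v| / (|n||v|) = |8| / (√52 · √36) = 0.18490.
θ ≈ 10.7°.

10.7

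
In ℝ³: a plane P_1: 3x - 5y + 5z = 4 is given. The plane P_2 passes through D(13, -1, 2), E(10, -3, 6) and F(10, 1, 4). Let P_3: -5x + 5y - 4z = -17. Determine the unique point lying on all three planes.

DE = (-3, -2, 4), DF = (-3, 2, 2); a normal to P_2 is DE × DF = (-12, -6, -12).
Using D: P_2 has equation -12x - 6y - 12z = -174.
Solving the 3×3 linear system 3x - 5y + 5z = 4, -12x - 6y - 12z = -174, -5x + 5y - 4z = -17 (e.g. by elimination or Cramer's rule, determinant = -258) gives (8, 7, 3).

(8, 7, 3)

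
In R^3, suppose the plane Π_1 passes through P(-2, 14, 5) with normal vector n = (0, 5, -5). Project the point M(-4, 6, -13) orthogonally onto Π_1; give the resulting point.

(-4, 1, -8)

Π_1: n·r = n·P gives 5y - 5z = 45.
Foot = M − λn with λ = (n·M − d)/|n|² = (95 − 45)/50 = 1.
Foot = (-4, 6, -13) − 1·(0, 5, -5) = (-4, 1, -8).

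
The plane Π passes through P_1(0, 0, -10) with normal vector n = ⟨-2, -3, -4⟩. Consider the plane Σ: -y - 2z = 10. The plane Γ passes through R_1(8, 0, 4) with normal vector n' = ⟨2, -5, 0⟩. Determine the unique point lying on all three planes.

Π: n·r = n·P_1 gives -2x - 3y - 4z = 40.
Γ: n'·r = n'·R_1 gives 2x - 5y = 16.
Solving the 3×3 linear system -2x - 3y - 4z = 40, -y - 2z = 10, 2x - 5y = 16 (e.g. by elimination or Cramer's rule, determinant = 24) gives (-7, -6, -2).

(-7, -6, -2)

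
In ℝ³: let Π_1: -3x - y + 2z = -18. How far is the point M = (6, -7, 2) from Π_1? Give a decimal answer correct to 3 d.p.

n·M − d = (-3)·(6) + (-1)·(-7) + (2)·(2) − (-18) = 11; |n| = √14.
Distance = |11| / √14 = 11/√14 ≈ 2.940.

2.940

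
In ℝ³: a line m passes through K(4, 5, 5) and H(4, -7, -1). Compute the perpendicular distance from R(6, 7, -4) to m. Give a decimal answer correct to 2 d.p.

A direction vector for m is H − K = (0, -12, -6).
Taking (4, 5, 5) on m with direction v = (0, -12, -6): w = R − (4, 5, 5) = (2, 2, -9), and w × v = (-120, 12, -24).
Distance = |w × v| / |v| = √15120 / √180 ≈ 9.17.

9.17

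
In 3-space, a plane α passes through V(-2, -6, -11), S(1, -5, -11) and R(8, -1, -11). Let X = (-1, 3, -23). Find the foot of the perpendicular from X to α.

(-1, 3, -11)

VS = (3, 1, 0), VR = (10, 5, 0); a normal to α is VS × VR = (0, 0, 5).
Using V: α has equation 5z = -55.
Foot = X − λn with λ = (n·X − d)/|n|² = (-115 − (-55))/25 = -12/5.
Foot = (-1, 3, -23) − (-12/5)·(0, 0, 5) = (-1, 3, -11).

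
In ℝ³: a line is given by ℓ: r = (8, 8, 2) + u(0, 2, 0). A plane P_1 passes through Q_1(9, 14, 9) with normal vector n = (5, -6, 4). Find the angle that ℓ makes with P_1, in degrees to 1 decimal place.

P_1: n·r = n·Q_1 gives 5x - 6y + 4z = -3.
sin θ = |n·v| / (|n||v|) = |-12| / (√77 · √4) = 0.68376.
θ ≈ 43.1°.

43.1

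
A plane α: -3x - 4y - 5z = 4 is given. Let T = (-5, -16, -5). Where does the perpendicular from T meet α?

Foot = T − λn with λ = (n·T − d)/|n|² = (104 − 4)/50 = 2.
Foot = (-5, -16, -5) − 2·(-3, -4, -5) = (1, -8, 5).

(1, -8, 5)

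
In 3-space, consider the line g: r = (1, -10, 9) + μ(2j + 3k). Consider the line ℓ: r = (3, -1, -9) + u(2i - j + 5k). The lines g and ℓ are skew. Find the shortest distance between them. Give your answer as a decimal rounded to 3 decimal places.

10.225

Common perpendicular direction n = (0, 2, 3) × (2, -1, 5) = (13, 6, -4).
With w = (3, -1, -9) − (1, -10, 9) = (2, 9, -18), w · n = 152.
Distance = |w · n| / |n| = |152| / √221 ≈ 10.225.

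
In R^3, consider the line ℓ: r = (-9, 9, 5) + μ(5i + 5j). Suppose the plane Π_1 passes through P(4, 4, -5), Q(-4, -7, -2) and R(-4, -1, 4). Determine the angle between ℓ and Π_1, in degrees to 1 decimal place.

13.6

PQ = (-8, -11, 3), PR = (-8, -5, 9); a normal to Π_1 is PQ × PR = (-84, 48, -48).
Using P: Π_1 has equation -84x + 48y - 48z = 96.
sin θ = |n·v| / (|n||v|) = |-180| / (√11664 · √50) = 0.23570.
θ ≈ 13.6°.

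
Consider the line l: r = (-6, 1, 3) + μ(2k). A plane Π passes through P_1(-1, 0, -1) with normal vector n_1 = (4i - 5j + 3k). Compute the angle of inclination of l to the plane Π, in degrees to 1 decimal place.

Π: n_1·r = n_1·P_1 gives 4x - 5y + 3z = -7.
sin θ = |n·v| / (|n||v|) = |6| / (√50 · √4) = 0.42426.
θ ≈ 25.1°.

25.1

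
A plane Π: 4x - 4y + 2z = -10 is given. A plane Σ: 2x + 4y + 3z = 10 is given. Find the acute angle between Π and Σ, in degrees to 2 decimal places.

cos θ = |n₁·n₂| / (|n₁||n₂|) = |-2| / (√36 · √29).
θ = arccos(0.06190) ≈ 86.45°.

86.45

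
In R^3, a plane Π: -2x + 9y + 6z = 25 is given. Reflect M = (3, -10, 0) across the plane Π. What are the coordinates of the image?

(-1, 8, 12)

λ = (n·M − d)/|n|² = (-96 − 25)/121 = -1.
Reflection = M − 2λn = (3, -10, 0) − (-2)·(-2, 9, 6) = (-1, 8, 12).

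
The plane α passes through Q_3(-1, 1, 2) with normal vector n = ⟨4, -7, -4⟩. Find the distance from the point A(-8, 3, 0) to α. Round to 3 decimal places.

3.778

α: n·r = n·Q_3 gives 4x - 7y - 4z = -19.
n·A − d = (4)·(-8) + (-7)·(3) + (-4)·(0) − (-19) = -34; |n| = √81.
Distance = |-34| / √81 = 34/√81 ≈ 3.778.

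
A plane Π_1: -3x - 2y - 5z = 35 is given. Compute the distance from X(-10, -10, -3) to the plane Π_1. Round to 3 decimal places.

n·X − d = (-3)·(-10) + (-2)·(-10) + (-5)·(-3) − 35 = 30; |n| = √38.
Distance = |30| / √38 = 30/√38 ≈ 4.867.

4.867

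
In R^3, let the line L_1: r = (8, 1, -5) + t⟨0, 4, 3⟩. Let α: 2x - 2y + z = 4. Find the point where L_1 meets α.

(8, 5, -2)

Substitute r = (8, 1, -5) + t(0, 4, 3) into the plane: 9 + (-5)t = 4, so t = 1.
Intersection: (8, 1, -5) + 1·(0, 4, 3) = (8, 5, -2).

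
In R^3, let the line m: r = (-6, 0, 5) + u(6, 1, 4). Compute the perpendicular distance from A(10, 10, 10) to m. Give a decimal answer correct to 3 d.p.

Taking (-6, 0, 5) on m with direction v = (6, 1, 4): w = A − (-6, 0, 5) = (16, 10, 5), and w × v = (35, -34, -44).
Distance = |w × v| / |v| = √4317 / √53 ≈ 9.025.

9.025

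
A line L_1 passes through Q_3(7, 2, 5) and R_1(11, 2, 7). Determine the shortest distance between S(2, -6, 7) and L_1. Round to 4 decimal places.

A direction vector for L_1 is R_1 − Q_3 = (4, 0, 2).
Taking (7, 2, 5) on L_1 with direction v = (4, 0, 2): w = S − (7, 2, 5) = (-5, -8, 2), and w × v = (-16, 18, 32).
Distance = |w × v| / |v| = √1604 / √20 ≈ 8.9554.

8.9554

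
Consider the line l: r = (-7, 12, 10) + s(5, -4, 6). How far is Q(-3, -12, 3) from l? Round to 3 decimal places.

Taking (-7, 12, 10) on l with direction v = (5, -4, 6): w = Q − (-7, 12, 10) = (4, -24, -7), and w × v = (-172, -59, 104).
Distance = |w × v| / |v| = √43881 / √77 ≈ 23.872.

23.872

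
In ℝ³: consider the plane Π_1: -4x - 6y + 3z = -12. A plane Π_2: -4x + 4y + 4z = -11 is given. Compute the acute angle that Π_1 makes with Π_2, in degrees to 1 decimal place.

cos θ = |n₁·n₂| / (|n₁||n₂|) = |4| / (√61 · √48).
θ = arccos(0.07392) ≈ 85.8°.

85.8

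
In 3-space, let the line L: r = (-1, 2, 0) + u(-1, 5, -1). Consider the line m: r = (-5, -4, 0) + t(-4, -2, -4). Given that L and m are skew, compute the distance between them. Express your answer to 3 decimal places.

Common perpendicular direction n = (-1, 5, -1) × (-4, -2, -4) = (-22, 0, 22).
With w = (-5, -4, 0) − (-1, 2, 0) = (-4, -6, 0), w · n = 88.
Distance = |w · n| / |n| = |88| / √968 ≈ 2.828.

2.828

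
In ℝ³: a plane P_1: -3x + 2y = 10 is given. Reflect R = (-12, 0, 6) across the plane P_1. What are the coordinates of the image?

(0, -8, 6)

λ = (n·R − d)/|n|² = (36 − 10)/13 = 2.
Reflection = R − 2λn = (-12, 0, 6) − 4·(-3, 2, 0) = (0, -8, 6).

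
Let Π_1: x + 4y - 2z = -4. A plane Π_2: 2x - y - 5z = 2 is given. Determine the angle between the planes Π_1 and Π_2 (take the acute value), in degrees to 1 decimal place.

71.4

cos θ = |n₁·n₂| / (|n₁||n₂|) = |8| / (√21 · √30).
θ = arccos(0.31873) ≈ 71.4°.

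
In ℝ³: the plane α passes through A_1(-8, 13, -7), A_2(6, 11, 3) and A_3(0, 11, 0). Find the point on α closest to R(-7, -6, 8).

(-9, 0, 12)

A_1A_2 = (14, -2, 10), A_1A_3 = (8, -2, 7); a normal to α is A_1A_2 × A_1A_3 = (6, -18, -12).
Using A_1: α has equation 6x - 18y - 12z = -198.
Foot = R − λn with λ = (n·R − d)/|n|² = (-30 − (-198))/504 = 1/3.
Foot = (-7, -6, 8) − (1/3)·(6, -18, -12) = (-9, 0, 12).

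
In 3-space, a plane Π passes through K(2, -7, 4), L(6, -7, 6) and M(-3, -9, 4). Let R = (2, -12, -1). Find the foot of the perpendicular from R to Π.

KL = (4, 0, 2), KM = (-5, -2, 0); a normal to Π is KL × KM = (4, -10, -8).
Using K: Π has equation 4x - 10y - 8z = 46.
Foot = R − λn with λ = (n·R − d)/|n|² = (136 − 46)/180 = 1/2.
Foot = (2, -12, -1) − (1/2)·(4, -10, -8) = (0, -7, 3).

(0, -7, 3)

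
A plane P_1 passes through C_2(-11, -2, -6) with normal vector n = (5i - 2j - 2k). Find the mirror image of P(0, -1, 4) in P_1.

P_1: n·r = n·C_2 gives 5x - 2y - 2z = -39.
λ = (n·P − d)/|n|² = (-6 − (-39))/33 = 1.
Reflection = P − 2λn = (0, -1, 4) − 2·(5, -2, -2) = (-10, 3, 8).

(-10, 3, 8)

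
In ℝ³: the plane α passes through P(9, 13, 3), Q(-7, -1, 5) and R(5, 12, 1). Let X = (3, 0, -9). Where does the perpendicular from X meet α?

(-3, 8, -1)

PQ = (-16, -14, 2), PR = (-4, -1, -2); a normal to α is PQ × PR = (30, -40, -40).
Using P: α has equation 30x - 40y - 40z = -370.
Foot = X − λn with λ = (n·X − d)/|n|² = (450 − (-370))/4100 = 1/5.
Foot = (3, 0, -9) − (1/5)·(30, -40, -40) = (-3, 8, -1).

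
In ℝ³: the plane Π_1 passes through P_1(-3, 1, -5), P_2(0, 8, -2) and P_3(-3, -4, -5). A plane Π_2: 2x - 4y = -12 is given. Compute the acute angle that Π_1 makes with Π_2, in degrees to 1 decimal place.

71.6

P_1P_2 = (3, 7, 3), P_1P_3 = (0, -5, 0); a normal to Π_1 is P_1P_2 × P_1P_3 = (15, 0, -15).
Using P_1: Π_1 has equation 15x - 15z = 30.
cos θ = |n₁·n₂| / (|n₁||n₂|) = |30| / (√450 · √20).
θ = arccos(0.31623) ≈ 71.6°.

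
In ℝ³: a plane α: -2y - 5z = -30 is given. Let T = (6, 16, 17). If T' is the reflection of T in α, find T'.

(6, 4, -13)

λ = (n·T − d)/|n|² = (-117 − (-30))/29 = -3.
Reflection = T − 2λn = (6, 16, 17) − (-6)·(0, -2, -5) = (6, 4, -13).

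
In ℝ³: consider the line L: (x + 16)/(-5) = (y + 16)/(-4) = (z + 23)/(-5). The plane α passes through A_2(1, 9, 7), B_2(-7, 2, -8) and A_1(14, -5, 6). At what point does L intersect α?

(-1, -4, -8)

L has direction (-5, -4, -5) through (-16, -16, -23).
A_2B_2 = (-8, -7, -15), A_2A_1 = (13, -14, -1); a normal to α is A_2B_2 × A_2A_1 = (-203, -203, 203).
Using A_2: α has equation -203x - 203y + 203z = -609.
Substitute r = (-16, -16, -23) + t(-5, -4, -5) into the plane: 1827 + 812t = -609, so t = -3.
Intersection: (-16, -16, -23) + (-3)·(-5, -4, -5) = (-1, -4, -8).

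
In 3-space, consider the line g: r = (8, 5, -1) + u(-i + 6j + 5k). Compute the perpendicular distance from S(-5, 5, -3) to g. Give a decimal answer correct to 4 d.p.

13.1474

Taking (8, 5, -1) on g with direction v = (-1, 6, 5): w = S − (8, 5, -1) = (-13, 0, -2), and w × v = (12, 67, -78).
Distance = |w × v| / |v| = √10717 / √62 ≈ 13.1474.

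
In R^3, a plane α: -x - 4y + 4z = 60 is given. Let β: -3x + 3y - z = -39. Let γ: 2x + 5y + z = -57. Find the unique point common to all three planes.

(0, -12, 3)

Solving the 3×3 linear system -x - 4y + 4z = 60, -3x + 3y - z = -39, 2x + 5y + z = -57 (e.g. by elimination or Cramer's rule, determinant = -96) gives (0, -12, 3).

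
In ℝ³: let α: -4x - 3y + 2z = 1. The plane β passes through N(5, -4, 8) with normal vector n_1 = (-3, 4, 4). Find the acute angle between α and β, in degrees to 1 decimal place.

76.6

β: n_1·r = n_1·N gives -3x + 4y + 4z = 1.
cos θ = |n₁·n₂| / (|n₁||n₂|) = |8| / (√29 · √41).
θ = arccos(0.23201) ≈ 76.6°.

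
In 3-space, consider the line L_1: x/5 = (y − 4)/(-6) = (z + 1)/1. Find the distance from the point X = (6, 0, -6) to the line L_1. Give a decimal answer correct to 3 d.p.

L_1 has direction (5, -6, 1) through (0, 4, -1).
Taking (0, 4, -1) on L_1 with direction v = (5, -6, 1): w = X − (0, 4, -1) = (6, -4, -5), and w × v = (-34, -31, -16).
Distance = |w × v| / |v| = √2373 / √62 ≈ 6.187.

6.187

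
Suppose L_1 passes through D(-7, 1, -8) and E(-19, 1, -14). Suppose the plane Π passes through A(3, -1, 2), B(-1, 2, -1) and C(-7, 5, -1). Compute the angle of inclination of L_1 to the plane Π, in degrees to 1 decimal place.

30.7

A direction vector for L_1 is E − D = (-12, 0, -6).
AB = (-4, 3, -3), AC = (-10, 6, -3); a normal to Π is AB × AC = (9, 18, 6).
Using A: Π has equation 9x + 18y + 6z = 21.
sin θ = |n·v| / (|n||v|) = |-144| / (√441 · √180) = 0.51110.
θ ≈ 30.7°.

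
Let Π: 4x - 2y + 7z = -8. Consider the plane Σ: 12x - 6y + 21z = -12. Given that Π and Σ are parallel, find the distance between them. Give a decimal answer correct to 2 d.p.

Rescale Σ by 1/3: 4x - 2y + 7z = -4. Then distance = |-8 − (-4)| / √69 ≈ 0.48.

0.48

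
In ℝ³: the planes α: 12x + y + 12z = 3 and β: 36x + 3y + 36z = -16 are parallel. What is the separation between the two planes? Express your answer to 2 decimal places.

Rescale β by 1/3: 12x + y + 12z = -16/3. Then distance = |3 − (-16/3)| / √289 ≈ 0.49.

0.49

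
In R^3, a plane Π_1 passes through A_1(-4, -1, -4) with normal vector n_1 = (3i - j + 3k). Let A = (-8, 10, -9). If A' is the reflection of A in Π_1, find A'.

Π_1: n_1·r = n_1·A_1 gives 3x - y + 3z = -23.
λ = (n·A − d)/|n|² = (-61 − (-23))/19 = -2.
Reflection = A − 2λn = (-8, 10, -9) − (-4)·(3, -1, 3) = (4, 6, 3).

(4, 6, 3)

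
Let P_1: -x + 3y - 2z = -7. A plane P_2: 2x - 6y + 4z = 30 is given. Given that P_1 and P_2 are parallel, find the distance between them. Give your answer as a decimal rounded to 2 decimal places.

2.14

Rescale P_2 by 1/(-2): -x + 3y - 2z = -15. Then distance = |-7 − (-15)| / √14 ≈ 2.14.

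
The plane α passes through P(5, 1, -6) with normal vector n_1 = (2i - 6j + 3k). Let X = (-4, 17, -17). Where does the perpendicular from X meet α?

(2, -1, -8)

α: n_1·r = n_1·P gives 2x - 6y + 3z = -14.
Foot = X − λn with λ = (n·X − d)/|n|² = (-161 − (-14))/49 = -3.
Foot = (-4, 17, -17) − (-3)·(2, -6, 3) = (2, -1, -8).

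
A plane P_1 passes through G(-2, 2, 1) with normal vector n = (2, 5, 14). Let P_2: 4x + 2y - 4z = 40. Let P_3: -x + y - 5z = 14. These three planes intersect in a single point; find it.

P_1: n·r = n·G gives 2x + 5y + 14z = 20.
Solving the 3×3 linear system 2x + 5y + 14z = 20, 4x + 2y - 4z = 40, -x + y - 5z = 14 (e.g. by elimination or Cramer's rule, determinant = 192) gives (4, 8, -2).

(4, 8, -2)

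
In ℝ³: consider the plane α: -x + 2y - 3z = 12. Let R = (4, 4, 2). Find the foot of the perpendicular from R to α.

Foot = R − λn with λ = (n·R − d)/|n|² = (-2 − 12)/14 = -1.
Foot = (4, 4, 2) − (-1)·(-1, 2, -3) = (3, 6, -1).

(3, 6, -1)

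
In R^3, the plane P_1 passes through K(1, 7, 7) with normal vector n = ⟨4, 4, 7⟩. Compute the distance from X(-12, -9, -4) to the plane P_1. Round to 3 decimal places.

P_1: n·r = n·K gives 4x + 4y + 7z = 81.
n·X − d = (4)·(-12) + (4)·(-9) + (7)·(-4) − 81 = -193; |n| = √81.
Distance = |-193| / √81 = 193/√81 ≈ 21.444.

21.444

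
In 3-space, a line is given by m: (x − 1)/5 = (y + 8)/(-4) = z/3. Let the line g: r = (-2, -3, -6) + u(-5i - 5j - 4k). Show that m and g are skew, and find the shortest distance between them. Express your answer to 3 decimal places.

3.681

m has direction (5, -4, 3) through (1, -8, 0).
Common perpendicular direction n = (5, -4, 3) × (-5, -5, -4) = (31, 5, -45).
With w = (-2, -3, -6) − (1, -8, 0) = (-3, 5, -6), w · n = 202.
Since n ≠ 0 the lines are not parallel, and w · n = 202 ≠ 0 so they do not intersect; hence they are skew.
Distance = |w · n| / |n| = |202| / √3011 ≈ 3.681.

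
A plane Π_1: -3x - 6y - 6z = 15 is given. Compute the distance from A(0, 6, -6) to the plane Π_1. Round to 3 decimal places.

1.667

n·A − d = (-3)·(0) + (-6)·(6) + (-6)·(-6) − 15 = -15; |n| = √81.
Distance = |-15| / √81 = 15/√81 ≈ 1.667.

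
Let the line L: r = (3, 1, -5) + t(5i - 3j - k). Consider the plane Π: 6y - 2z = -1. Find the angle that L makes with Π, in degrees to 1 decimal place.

sin θ = |n·v| / (|n||v|) = |-16| / (√40 · √35) = 0.42762.
θ ≈ 25.3°.

25.3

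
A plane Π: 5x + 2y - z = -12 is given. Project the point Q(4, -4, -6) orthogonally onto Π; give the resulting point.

Foot = Q − λn with λ = (n·Q − d)/|n|² = (18 − (-12))/30 = 1.
Foot = (4, -4, -6) − 1·(5, 2, -1) = (-1, -6, -5).

(-1, -6, -5)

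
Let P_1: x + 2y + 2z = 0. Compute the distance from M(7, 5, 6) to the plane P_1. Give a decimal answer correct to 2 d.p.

n·M − d = (1)·(7) + (2)·(5) + (2)·(6) − 0 = 29; |n| = √9.
Distance = |29| / √9 = 29/√9 ≈ 9.67.

9.67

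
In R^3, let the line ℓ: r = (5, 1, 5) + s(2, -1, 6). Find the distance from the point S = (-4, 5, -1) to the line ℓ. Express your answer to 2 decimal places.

Taking (5, 1, 5) on ℓ with direction v = (2, -1, 6): w = S − (5, 1, 5) = (-9, 4, -6), and w × v = (18, 42, 1).
Distance = |w × v| / |v| = √2089 / √41 ≈ 7.14.

7.14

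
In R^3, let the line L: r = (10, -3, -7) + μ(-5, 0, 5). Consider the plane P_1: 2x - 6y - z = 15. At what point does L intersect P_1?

Substitute r = (10, -3, -7) + t(-5, 0, 5) into the plane: 45 + (-15)t = 15, so t = 2.
Intersection: (10, -3, -7) + 2·(-5, 0, 5) = (0, -3, 3).

(0, -3, 3)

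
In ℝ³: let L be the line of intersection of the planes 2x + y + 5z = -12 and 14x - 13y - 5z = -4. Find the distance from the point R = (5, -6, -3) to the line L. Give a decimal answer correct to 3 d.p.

8.512

Direction of L: (2, 1, 5) × (14, -13, -5) = (60, 80, -40).
A point on L: solving the two plane equations with x = -1 gives (-1, 0, -2).
Taking (-1, 0, -2) on L with direction v = (60, 80, -40): w = R − (-1, 0, -2) = (6, -6, -1), and w × v = (320, 180, 840).
Distance = |w × v| / |v| = √840400 / √11600 ≈ 8.512.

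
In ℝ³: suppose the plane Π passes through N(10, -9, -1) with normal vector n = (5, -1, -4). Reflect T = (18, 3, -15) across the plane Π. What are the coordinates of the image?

Π: n·r = n·N gives 5x - y - 4z = 63.
λ = (n·T − d)/|n|² = (147 − 63)/42 = 2.
Reflection = T − 2λn = (18, 3, -15) − 4·(5, -1, -4) = (-2, 7, 1).

(-2, 7, 1)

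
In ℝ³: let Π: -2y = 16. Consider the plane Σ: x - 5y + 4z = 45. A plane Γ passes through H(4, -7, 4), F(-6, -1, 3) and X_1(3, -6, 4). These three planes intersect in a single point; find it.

HF = (-10, 6, -1), HX_1 = (-1, 1, 0); a normal to Γ is HF × HX_1 = (1, 1, -4).
Using H: Γ has equation x + y - 4z = -19.
Solving the 3×3 linear system -2y = 16, x - 5y + 4z = 45, x + y - 4z = -19 (e.g. by elimination or Cramer's rule, determinant = -16) gives (-3, -8, 2).

(-3, -8, 2)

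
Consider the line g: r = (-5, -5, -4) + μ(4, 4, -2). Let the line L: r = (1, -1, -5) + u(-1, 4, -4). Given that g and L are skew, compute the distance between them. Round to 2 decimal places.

0.14

Common perpendicular direction n = (4, 4, -2) × (-1, 4, -4) = (-8, 18, 20).
With w = (1, -1, -5) − (-5, -5, -4) = (6, 4, -1), w · n = 4.
Distance = |w · n| / |n| = |4| / √788 ≈ 0.14.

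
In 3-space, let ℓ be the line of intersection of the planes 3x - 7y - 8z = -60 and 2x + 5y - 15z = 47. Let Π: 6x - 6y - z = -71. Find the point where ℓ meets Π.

Direction of ℓ: (3, -7, -8) × (2, 5, -15) = (145, 29, 29).
A point on ℓ: solving the two plane equations with x = 1 gives (1, 9, 0).
Substitute r = (1, 9, 0) + t(145, 29, 29) into the plane: -48 + 667t = -71, so t = -1/29.
Intersection: (1, 9, 0) + (-1/29)·(145, 29, 29) = (-4, 8, -1).

(-4, 8, -1)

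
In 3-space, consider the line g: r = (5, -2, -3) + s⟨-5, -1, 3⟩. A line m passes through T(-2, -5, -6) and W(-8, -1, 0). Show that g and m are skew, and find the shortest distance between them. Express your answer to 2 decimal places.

A direction vector for m is W − T = (-6, 4, 6).
Common perpendicular direction n = (-5, -1, 3) × (-6, 4, 6) = (-18, 12, -26).
With w = (-2, -5, -6) − (5, -2, -3) = (-7, -3, -3), w · n = 168.
Since n ≠ 0 the lines are not parallel, and w · n = 168 ≠ 0 so they do not intersect; hence they are skew.
Distance = |w · n| / |n| = |168| / √1144 ≈ 4.97.

4.97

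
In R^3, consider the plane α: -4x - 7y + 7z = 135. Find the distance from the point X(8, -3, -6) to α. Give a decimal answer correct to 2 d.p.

17.61

n·X − d = (-4)·(8) + (-7)·(-3) + (7)·(-6) − 135 = -188; |n| = √114.
Distance = |-188| / √114 = 188/√114 ≈ 17.61.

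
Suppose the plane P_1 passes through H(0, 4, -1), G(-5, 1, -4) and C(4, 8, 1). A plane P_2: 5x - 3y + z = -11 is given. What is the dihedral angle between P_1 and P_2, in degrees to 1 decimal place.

HG = (-5, -3, -3), HC = (4, 4, 2); a normal to P_1 is HG × HC = (6, -2, -8).
Using H: P_1 has equation 6x - 2y - 8z = 0.
cos θ = |n₁·n₂| / (|n₁||n₂|) = |28| / (√104 · √35).
θ = arccos(0.46410) ≈ 62.3°.

62.3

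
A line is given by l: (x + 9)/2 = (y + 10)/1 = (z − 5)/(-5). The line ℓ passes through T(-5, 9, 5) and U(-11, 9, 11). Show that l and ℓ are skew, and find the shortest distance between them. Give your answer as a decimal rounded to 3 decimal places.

18.392

l has direction (2, 1, -5) through (-9, -10, 5).
A direction vector for ℓ is U − T = (-6, 0, 6).
Common perpendicular direction n = (2, 1, -5) × (-6, 0, 6) = (6, 18, 6).
With w = (-5, 9, 5) − (-9, -10, 5) = (4, 19, 0), w · n = 366.
Since n ≠ 0 the lines are not parallel, and w · n = 366 ≠ 0 so they do not intersect; hence they are skew.
Distance = |w · n| / |n| = |366| / √396 ≈ 18.392.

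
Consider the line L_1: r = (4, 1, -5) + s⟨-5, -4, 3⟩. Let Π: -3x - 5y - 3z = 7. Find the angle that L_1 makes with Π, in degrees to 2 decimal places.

sin θ = |n·v| / (|n||v|) = |26| / (√43 · √50) = 0.56073.
θ ≈ 34.11°.

34.11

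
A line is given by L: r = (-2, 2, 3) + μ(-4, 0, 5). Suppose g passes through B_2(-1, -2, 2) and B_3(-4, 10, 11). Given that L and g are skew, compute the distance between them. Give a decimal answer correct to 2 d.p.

A direction vector for g is B_3 − B_2 = (-3, 12, 9).
Common perpendicular direction n = (-4, 0, 5) × (-3, 12, 9) = (-60, 21, -48).
With w = (-1, -2, 2) − (-2, 2, 3) = (1, -4, -1), w · n = -96.
Distance = |w · n| / |n| = |-96| / √6345 ≈ 1.21.

1.21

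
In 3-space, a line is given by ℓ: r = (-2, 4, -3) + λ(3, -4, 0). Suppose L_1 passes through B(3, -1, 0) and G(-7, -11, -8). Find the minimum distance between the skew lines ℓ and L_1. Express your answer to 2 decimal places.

2.11

A direction vector for L_1 is G − B = (-10, -10, -8).
Common perpendicular direction n = (3, -4, 0) × (-10, -10, -8) = (32, 24, -70).
With w = (3, -1, 0) − (-2, 4, -3) = (5, -5, 3), w · n = -170.
Distance = |w · n| / |n| = |-170| / √6500 ≈ 2.11.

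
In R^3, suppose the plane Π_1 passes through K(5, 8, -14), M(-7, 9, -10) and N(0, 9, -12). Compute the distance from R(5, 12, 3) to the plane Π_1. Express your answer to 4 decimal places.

12.3997

KM = (-12, 1, 4), KN = (-5, 1, 2); a normal to Π_1 is KM × KN = (-2, 4, -7).
Using K: Π_1 has equation -2x + 4y - 7z = 120.
n·R − d = (-2)·(5) + (4)·(12) + (-7)·(3) − 120 = -103; |n| = √69.
Distance = |-103| / √69 = 103/√69 ≈ 12.3997.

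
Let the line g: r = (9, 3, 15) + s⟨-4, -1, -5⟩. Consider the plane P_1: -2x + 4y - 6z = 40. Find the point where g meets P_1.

(-7, -1, -5)

Substitute r = (9, 3, 15) + t(-4, -1, -5) into the plane: -96 + 34t = 40, so t = 4.
Intersection: (9, 3, 15) + 4·(-4, -1, -5) = (-7, -1, -5).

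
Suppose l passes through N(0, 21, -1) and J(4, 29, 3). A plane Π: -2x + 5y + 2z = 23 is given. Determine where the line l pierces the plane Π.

(-8, 5, -9)

A direction vector for l is J − N = (4, 8, 4).
Substitute r = (0, 21, -1) + t(4, 8, 4) into the plane: 103 + 40t = 23, so t = -2.
Intersection: (0, 21, -1) + (-2)·(4, 8, 4) = (-8, 5, -9).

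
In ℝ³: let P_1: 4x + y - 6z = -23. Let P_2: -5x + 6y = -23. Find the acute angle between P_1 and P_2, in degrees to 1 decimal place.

75.7

cos θ = |n₁·n₂| / (|n₁||n₂|) = |-14| / (√53 · √61).
θ = arccos(0.24622) ≈ 75.7°.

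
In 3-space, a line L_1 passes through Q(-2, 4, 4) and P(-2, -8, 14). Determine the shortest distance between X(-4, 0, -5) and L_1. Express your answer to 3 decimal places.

9.684

A direction vector for L_1 is P − Q = (0, -12, 10).
Taking (-2, 4, 4) on L_1 with direction v = (0, -12, 10): w = X − (-2, 4, 4) = (-2, -4, -9), and w × v = (-148, 20, 24).
Distance = |w × v| / |v| = √22880 / √244 ≈ 9.684.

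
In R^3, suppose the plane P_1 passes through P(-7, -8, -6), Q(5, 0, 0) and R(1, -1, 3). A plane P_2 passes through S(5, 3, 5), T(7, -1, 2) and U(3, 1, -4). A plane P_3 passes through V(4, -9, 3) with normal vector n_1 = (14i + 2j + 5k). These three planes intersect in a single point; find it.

(5, -1, -3)

PQ = (12, 8, 6), PR = (8, 7, 9); a normal to P_1 is PQ × PR = (30, -60, 20).
Using P: P_1 has equation 30x - 60y + 20z = 150.
ST = (2, -4, -3), SU = (-2, -2, -9); a normal to P_2 is ST × SU = (30, 24, -12).
Using S: P_2 has equation 30x + 24y - 12z = 162.
P_3: n_1·r = n_1·V gives 14x + 2y + 5z = 53.
Solving the 3×3 linear system 30x - 60y + 20z = 150, 30x + 24y - 12z = 162, 14x + 2y + 5z = 53 (e.g. by elimination or Cramer's rule, determinant = 17880) gives (5, -1, -3).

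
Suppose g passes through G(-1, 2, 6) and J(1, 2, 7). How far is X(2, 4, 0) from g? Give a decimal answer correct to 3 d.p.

A direction vector for g is J − G = (2, 0, 1).
Taking (-1, 2, 6) on g with direction v = (2, 0, 1): w = X − (-1, 2, 6) = (3, 2, -6), and w × v = (2, -15, -4).
Distance = |w × v| / |v| = √245 / √5 ≈ 7.000.

7.000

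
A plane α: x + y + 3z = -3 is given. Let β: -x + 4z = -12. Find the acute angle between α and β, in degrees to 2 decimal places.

cos θ = |n₁·n₂| / (|n₁||n₂|) = |11| / (√11 · √17).
θ = arccos(0.80440) ≈ 36.45°.

36.45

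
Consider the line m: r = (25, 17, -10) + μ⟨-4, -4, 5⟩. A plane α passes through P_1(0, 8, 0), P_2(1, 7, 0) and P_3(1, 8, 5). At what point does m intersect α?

P_1P_2 = (1, -1, 0), P_1P_3 = (1, 0, 5); a normal to α is P_1P_2 × P_1P_3 = (-5, -5, 1).
Using P_1: α has equation -5x - 5y + z = -40.
Substitute r = (25, 17, -10) + t(-4, -4, 5) into the plane: -220 + 45t = -40, so t = 4.
Intersection: (25, 17, -10) + 4·(-4, -4, 5) = (9, 1, 10).

(9, 1, 10)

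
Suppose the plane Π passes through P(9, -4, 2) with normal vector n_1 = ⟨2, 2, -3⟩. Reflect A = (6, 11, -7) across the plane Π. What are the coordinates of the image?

Π: n_1·r = n_1·P gives 2x + 2y - 3z = 4.
λ = (n·A − d)/|n|² = (55 − 4)/17 = 3.
Reflection = A − 2λn = (6, 11, -7) − 6·(2, 2, -3) = (-6, -1, 11).

(-6, -1, 11)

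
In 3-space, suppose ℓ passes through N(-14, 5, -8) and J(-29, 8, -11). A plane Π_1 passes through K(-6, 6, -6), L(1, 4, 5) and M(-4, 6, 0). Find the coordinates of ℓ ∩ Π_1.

(1, 2, -5)

A direction vector for ℓ is J − N = (-15, 3, -3).
KL = (7, -2, 11), KM = (2, 0, 6); a normal to Π_1 is KL × KM = (-12, -20, 4).
Using K: Π_1 has equation -12x - 20y + 4z = -72.
Substitute r = (-14, 5, -8) + t(-15, 3, -3) into the plane: 36 + 108t = -72, so t = -1.
Intersection: (-14, 5, -8) + (-1)·(-15, 3, -3) = (1, 2, -5).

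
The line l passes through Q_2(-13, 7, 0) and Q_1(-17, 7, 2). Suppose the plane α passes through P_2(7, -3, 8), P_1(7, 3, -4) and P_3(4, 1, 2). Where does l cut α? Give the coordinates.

A direction vector for l is Q_1 − Q_2 = (-4, 0, 2).
P_2P_1 = (0, 6, -12), P_2P_3 = (-3, 4, -6); a normal to α is P_2P_1 × P_2P_3 = (12, 36, 18).
Using P_2: α has equation 12x + 36y + 18z = 120.
Substitute r = (-13, 7, 0) + t(-4, 0, 2) into the plane: 96 + (-12)t = 120, so t = -2.
Intersection: (-13, 7, 0) + (-2)·(-4, 0, 2) = (-5, 7, -4).

(-5, 7, -4)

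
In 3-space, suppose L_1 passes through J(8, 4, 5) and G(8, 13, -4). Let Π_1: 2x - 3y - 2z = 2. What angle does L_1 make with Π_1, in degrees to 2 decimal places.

A direction vector for L_1 is G − J = (0, 9, -9).
sin θ = |n·v| / (|n||v|) = |-9| / (√17 · √162) = 0.17150.
θ ≈ 9.87°.

9.87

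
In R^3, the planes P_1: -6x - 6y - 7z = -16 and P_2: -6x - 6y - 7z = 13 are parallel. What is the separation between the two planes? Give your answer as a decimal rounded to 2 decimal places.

2.64

Same normal n = (-6, -6, -7) with |n| = √121; distance = |-16 − 13| / |n| = 29/√121 ≈ 2.64.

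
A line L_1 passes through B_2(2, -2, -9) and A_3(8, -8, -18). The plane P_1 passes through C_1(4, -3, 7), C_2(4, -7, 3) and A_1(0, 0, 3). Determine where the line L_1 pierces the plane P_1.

(-4, 4, 0)

A direction vector for L_1 is A_3 − B_2 = (6, -6, -9).
C_1C_2 = (0, -4, -4), C_1A_1 = (-4, 3, -4); a normal to P_1 is C_1C_2 × C_1A_1 = (28, 16, -16).
Using C_1: P_1 has equation 28x + 16y - 16z = -48.
Substitute r = (2, -2, -9) + t(6, -6, -9) into the plane: 168 + 216t = -48, so t = -1.
Intersection: (2, -2, -9) + (-1)·(6, -6, -9) = (-4, 4, 0).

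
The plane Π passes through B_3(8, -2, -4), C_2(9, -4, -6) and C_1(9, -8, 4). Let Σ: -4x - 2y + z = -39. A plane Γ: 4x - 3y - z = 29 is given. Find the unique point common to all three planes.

(7, 2, -7)

B_3C_2 = (1, -2, -2), B_3C_1 = (1, -6, 8); a normal to Π is B_3C_2 × B_3C_1 = (-28, -10, -4).
Using B_3: Π has equation -28x - 10y - 4z = -188.
Solving the 3×3 linear system -28x - 10y - 4z = -188, -4x - 2y + z = -39, 4x - 3y - z = 29 (e.g. by elimination or Cramer's rule, determinant = -220) gives (7, 2, -7).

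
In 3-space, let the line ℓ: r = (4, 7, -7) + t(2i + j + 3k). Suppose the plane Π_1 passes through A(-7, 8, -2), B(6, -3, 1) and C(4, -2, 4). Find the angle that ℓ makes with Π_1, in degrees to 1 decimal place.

AB = (13, -11, 3), AC = (11, -10, 6); a normal to Π_1 is AB × AC = (-36, -45, -9).
Using A: Π_1 has equation -36x - 45y - 9z = -90.
sin θ = |n·v| / (|n||v|) = |-144| / (√3402 · √14) = 0.65983.
θ ≈ 41.3°.

41.3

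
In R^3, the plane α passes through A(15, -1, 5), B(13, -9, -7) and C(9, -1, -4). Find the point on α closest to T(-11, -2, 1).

(1, 7, -7)

AB = (-2, -8, -12), AC = (-6, 0, -9); a normal to α is AB × AC = (72, 54, -48).
Using A: α has equation 72x + 54y - 48z = 786.
Foot = T − λn with λ = (n·T − d)/|n|² = (-948 − 786)/10404 = -1/6.
Foot = (-11, -2, 1) − (-1/6)·(72, 54, -48) = (1, 7, -7).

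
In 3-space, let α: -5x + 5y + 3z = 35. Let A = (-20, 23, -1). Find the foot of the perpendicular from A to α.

(-5, 8, -10)

Foot = A − λn with λ = (n·A − d)/|n|² = (212 − 35)/59 = 3.
Foot = (-20, 23, -1) − 3·(-5, 5, 3) = (-5, 8, -10).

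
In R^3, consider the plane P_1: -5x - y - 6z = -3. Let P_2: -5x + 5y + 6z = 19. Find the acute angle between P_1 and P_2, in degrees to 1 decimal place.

cos θ = |n₁·n₂| / (|n₁||n₂|) = |-16| / (√62 · √86).
θ = arccos(0.21912) ≈ 77.3°.

77.3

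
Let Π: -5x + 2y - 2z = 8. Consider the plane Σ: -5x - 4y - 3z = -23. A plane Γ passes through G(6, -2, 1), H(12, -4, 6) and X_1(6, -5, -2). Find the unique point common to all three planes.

GH = (6, -2, 5), GX_1 = (0, -3, -3); a normal to Γ is GH × GX_1 = (21, 18, -18).
Using G: Γ has equation 21x + 18y - 18z = 72.
Solving the 3×3 linear system -5x + 2y - 2z = 8, -5x - 4y - 3z = -23, 21x + 18y - 18z = 72 (e.g. by elimination or Cramer's rule, determinant = -924) gives (0, 5, 1).

(0, 5, 1)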